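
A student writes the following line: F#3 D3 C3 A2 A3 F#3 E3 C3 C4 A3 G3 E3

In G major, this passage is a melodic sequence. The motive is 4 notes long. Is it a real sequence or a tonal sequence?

tonal

Every note is diatonic to G major.
Cell 1 has -4 semitones from note 1 to 2, but cell 2 has -3 — the interval quality changes while the contour stays the same, which is the hallmark of a tonal sequence.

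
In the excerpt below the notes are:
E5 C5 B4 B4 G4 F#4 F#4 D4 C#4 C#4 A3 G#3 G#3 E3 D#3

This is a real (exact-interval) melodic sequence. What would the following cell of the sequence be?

D#3 B2 A#2

Unit = 3 notes; the statements start on E5, B4, F#4, C#4, G#3, moving down a 4th each time.
From D#3 the exact shape gives D#3 B2 A#2.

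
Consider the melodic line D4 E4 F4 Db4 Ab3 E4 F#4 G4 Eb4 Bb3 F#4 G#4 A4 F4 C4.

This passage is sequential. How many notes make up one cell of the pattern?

15 notes total. Splitting into 3 groups of 5:
D4 E4 F4 Db4 Ab3 | E4 F#4 G4 Eb4 Bb3 | F#4 G#4 A4 F4 C4
Every group is a transposition up a 2nd of the one before; no shorter unit works.

5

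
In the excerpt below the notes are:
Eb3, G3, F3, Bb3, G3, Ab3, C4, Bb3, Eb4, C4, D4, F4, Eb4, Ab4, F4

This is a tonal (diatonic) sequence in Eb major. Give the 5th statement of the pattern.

Unit = 5 notes; the statements start on Eb3, Ab3, D4, moving up a 4th each time.
Continuing the starts: G4 → C5.
From C5 the diatonic shape gives C5 Eb5 D5 G5 Eb5.

C5 Eb5 D5 G5 Eb5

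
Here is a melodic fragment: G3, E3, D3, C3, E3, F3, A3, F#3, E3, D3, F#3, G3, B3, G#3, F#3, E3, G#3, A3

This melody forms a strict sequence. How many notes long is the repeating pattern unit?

6

There are 18 notes; a 6-note unit gives 3 cells:
G3 E3 D3 C3 E3 F3 | A3 F#3 E3 D3 F#3 G3 | B3 G#3 F#3 E3 G#3 A3
That's a consistent up a 2nd shift per cell, and no other grouping gives one.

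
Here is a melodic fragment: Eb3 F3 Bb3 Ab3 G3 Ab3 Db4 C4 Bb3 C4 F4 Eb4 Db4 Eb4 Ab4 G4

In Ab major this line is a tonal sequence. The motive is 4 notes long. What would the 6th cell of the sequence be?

Taking 4-note groups, the heads are Eb3, G3, Bb3, Db4: the pattern moves up a 3rd.
Extending up a 3rd: F4 → Ab4.
From Ab4 the diatonic shape gives Ab4 Bb4 Eb5 Db5.

Ab4 Bb4 Eb5 Db5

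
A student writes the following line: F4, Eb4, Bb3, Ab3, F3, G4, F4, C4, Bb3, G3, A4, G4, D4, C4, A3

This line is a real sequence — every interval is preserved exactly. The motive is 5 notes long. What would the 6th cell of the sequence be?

Unit = 5 notes; the statements start on F4, G4, A4, moving up a 2nd each time.
Extending up a 2nd: B4 → C#5 → D#5.
Statement 6 starts on D#5 and keeps the same exact contour: D#5 C#5 G#4 F#4 D#4.

D#5 C#5 G#4 F#4 D#4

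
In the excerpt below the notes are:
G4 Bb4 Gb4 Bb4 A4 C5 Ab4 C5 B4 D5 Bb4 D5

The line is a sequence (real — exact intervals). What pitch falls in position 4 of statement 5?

F#5

The unit is 4 notes. Position-4 pitches of the 3 shown cells: Bb4, C5, D5.
Each moves up a 2nd. Continuing: E5 → F#5.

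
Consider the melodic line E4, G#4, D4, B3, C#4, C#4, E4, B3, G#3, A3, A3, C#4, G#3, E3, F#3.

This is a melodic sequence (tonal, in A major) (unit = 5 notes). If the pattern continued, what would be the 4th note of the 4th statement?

C#3

Grouping in 5s, the 4th note of each cell is B3, G#3, E3.
From E3, down a 3rd gives C#3.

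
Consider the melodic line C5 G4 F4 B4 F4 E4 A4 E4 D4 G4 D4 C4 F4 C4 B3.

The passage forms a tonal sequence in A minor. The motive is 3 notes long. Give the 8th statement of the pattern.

Unit = 3 notes; the statements start on C5, B4, A4, G4, F4, moving down a 2nd each time.
Extending down a 2nd: E4 → D4 → C4.
So cell 8 is C4 G3 F3.

C4 G3 F3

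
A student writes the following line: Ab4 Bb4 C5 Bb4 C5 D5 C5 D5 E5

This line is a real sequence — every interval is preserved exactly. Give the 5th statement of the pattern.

E5 F#5 G#5

Unit = 3 notes; the statements start on Ab4, Bb4, C5, moving up a 2nd each time.
Continuing the starts: D5 → E5.
Statement 5 starts on E5 and keeps the same exact contour: E5 F#5 G#5.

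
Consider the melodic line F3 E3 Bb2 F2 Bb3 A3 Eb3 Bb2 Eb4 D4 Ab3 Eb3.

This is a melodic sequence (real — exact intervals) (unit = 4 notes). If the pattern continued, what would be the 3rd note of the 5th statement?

With 4-note cells, note 3 of each statement runs Bb2, Eb3, Ab3.
Each moves up a 4th. Continuing: Db4 → Gb4.

Gb4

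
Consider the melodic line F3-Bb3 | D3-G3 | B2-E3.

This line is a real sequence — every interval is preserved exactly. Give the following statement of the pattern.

The 2-note cells begin on F3, D3, B2 — each down a 3rd from the last.
From G#2 the exact shape gives G#2 C#3.

G#2 C#3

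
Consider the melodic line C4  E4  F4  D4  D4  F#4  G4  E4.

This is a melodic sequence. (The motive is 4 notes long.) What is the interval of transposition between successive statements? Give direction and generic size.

Taking 4-note groups, the heads are C4, D4: the pattern moves up a 2nd.
C4 to D4 is up a 2nd.

up a 2nd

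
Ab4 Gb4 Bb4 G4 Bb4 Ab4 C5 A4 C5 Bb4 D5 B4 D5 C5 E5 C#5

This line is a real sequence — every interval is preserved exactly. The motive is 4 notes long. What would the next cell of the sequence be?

With a 4-note motive the entries are Ab4, Bb4, C5, D5, each up a 2nd from the previous.
So cell 5 is E5 D5 F#5 D#5.

E5 D5 F#5 D#5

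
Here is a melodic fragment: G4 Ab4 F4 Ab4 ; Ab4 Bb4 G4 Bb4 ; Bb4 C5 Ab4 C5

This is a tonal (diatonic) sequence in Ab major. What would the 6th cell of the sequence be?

Unit = 4 notes; the statements start on G4, Ab4, Bb4, moving up a 2nd each time.
Extending up a 2nd: C5 → Db5 → Eb5.
Statement 6 starts on Eb5 and keeps the same diatonic contour: Eb5 F5 Db5 F5.

Eb5 F5 Db5 F5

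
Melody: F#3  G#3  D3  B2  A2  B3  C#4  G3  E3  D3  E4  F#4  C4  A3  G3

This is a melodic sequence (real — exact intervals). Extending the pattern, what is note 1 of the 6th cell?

G5

Grouping in 5s, the 1st note of each cell is F#3, B3, E4.
Each moves up a 4th. Continuing: A4 → D5 → G5.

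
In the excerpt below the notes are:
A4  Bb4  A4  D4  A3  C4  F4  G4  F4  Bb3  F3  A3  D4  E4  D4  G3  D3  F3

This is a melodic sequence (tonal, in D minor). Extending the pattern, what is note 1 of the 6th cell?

With 6-note cells, note 1 of each statement runs A4, F4, D4.
Each moves down a 3rd. Continuing: Bb3 → G3 → E3.

E3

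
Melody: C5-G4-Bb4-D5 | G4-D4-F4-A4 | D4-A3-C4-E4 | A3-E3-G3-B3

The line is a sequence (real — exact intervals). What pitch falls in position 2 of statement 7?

C#2

Grouping in 4s, the 2nd note of each cell is G4, D4, A3, E3.
Carrying that down a 4th forward: B2 → F#2 → C#2.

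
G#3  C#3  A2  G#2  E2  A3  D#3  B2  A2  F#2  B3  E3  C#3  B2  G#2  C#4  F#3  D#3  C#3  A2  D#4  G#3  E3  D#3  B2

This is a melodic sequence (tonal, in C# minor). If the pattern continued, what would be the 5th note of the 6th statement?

The unit is 5 notes. Position-5 pitches of the 5 shown cells: E2, F#2, G#2, A2, B2.
One more up a 2nd gives C#3.

C#3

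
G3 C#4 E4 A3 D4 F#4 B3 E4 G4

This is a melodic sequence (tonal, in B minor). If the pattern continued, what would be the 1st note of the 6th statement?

E4

The unit is 3 notes. Position-1 pitches of the 3 shown cells: G3, A3, B3.
Each moves up a 2nd. Continuing: C#4 → D4 → E4.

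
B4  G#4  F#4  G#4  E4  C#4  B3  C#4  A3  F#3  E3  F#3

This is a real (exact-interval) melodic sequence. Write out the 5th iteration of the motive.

G2 E2 D2 E2

The 4-note cells begin on B4, E4, A3 — each down a 5th from the last.
Extending down a 5th: D3 → G2.
Statement 5 starts on G2 and keeps the same exact contour: G2 E2 D2 E2.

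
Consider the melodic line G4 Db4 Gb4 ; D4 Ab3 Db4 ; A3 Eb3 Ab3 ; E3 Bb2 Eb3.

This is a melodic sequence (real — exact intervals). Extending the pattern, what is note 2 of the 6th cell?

With 3-note cells, note 2 of each statement runs Db4, Ab3, Eb3, Bb2.
Each moves down a 4th. Continuing: F2 → C2.

C2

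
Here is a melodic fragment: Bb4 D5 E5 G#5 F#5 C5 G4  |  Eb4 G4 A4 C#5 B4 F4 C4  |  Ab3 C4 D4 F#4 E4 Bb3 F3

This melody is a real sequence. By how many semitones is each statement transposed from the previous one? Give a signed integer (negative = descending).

-7

Unit = 7 notes; the statements start on Bb4, Eb4, Ab3, moving down a 5th each time.
Counting half-steps from Bb4 to Eb4: -7.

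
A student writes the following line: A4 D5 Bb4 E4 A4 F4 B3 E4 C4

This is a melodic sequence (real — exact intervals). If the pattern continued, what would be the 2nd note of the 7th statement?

Grouping in 3s, the 2nd note of each cell is D5, A4, E4.
Carrying that down a 4th forward: B3 → F#3 → C#3 → G#2.

G#2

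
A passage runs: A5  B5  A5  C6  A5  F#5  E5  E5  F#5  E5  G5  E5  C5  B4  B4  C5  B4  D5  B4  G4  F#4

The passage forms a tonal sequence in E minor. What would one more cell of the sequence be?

F#4 G4 F#4 A4 F#4 D4 C4

With a 7-note motive the entries are A5, E5, B4, each down a 4th from the previous.
From F#4 the diatonic shape gives F#4 G4 F#4 A4 F#4 D4 C4.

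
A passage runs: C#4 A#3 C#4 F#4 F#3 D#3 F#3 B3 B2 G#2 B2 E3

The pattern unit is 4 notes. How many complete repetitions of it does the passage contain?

3

12 notes in groups of 4 gives 12/4 = 3 statements.
Starts: C#4, F#3, B2 — each down a 5th.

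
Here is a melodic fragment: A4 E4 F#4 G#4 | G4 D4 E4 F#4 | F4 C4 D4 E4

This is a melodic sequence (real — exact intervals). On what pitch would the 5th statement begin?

Db4

With a 4-note motive the entries are A4, G4, F4, each down a 2nd from the previous.
Extending the heads down a 2nd: Eb4 → Db4.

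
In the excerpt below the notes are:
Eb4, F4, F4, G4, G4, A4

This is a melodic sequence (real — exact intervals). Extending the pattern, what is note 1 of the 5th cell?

With 2-note cells, note 1 of each statement runs Eb4, F4, G4.
Carrying that up a 2nd forward: A4 → B4.

B4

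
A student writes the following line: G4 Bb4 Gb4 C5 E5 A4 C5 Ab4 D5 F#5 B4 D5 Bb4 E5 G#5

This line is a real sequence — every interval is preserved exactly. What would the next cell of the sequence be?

C#5 E5 C5 F#5 A#5

Unit = 5 notes; the statements start on G4, A4, B4, moving up a 2nd each time.
From C#5 the exact shape gives C#5 E5 C5 F#5 A#5.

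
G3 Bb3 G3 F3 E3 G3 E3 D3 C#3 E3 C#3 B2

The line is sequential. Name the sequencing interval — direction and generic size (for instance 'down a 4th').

Unit = 4 notes; the statements start on G3, E3, C#3, moving down a 3rd each time.
G3 to E3 is down a 3rd.

down a 3rd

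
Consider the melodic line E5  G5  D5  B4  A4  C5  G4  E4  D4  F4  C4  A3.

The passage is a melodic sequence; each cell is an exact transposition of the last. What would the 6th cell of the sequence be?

F2 Ab2 Eb2 C2

Taking 4-note groups, the heads are E5, A4, D4: the pattern moves down a 5th.
Carrying on: G3 → C3 → F2.
From F2 the exact shape gives F2 Ab2 Eb2 C2.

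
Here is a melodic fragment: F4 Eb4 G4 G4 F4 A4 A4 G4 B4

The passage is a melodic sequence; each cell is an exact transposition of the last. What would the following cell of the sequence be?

Taking 3-note groups, the heads are F4, G4, A4: the pattern moves up a 2nd.
Statement 4 starts on B4 and keeps the same exact contour: B4 A4 C#5.

B4 A4 C#5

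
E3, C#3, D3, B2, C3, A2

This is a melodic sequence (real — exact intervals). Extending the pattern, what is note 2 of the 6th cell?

Grouping in 2s, the 2nd note of each cell is C#3, B2, A2.
Each moves down a 2nd. Continuing: G2 → F2 → Eb2.

Eb2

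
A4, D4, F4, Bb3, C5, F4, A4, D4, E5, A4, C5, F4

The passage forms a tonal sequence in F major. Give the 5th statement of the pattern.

Bb5 E5 G5 C5

Taking 4-note groups, the heads are A4, C5, E5: the pattern moves up a 3rd.
Continuing the starts: G5 → Bb5.
So cell 5 is Bb5 E5 G5 C5.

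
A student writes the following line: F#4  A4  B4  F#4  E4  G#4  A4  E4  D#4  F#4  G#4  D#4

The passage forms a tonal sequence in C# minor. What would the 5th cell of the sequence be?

With a 4-note motive the entries are F#4, E4, D#4, each down a 2nd from the previous.
Continuing the starts: C#4 → B3.
From B3 the diatonic shape gives B3 D#4 E4 B3.

B3 D#4 E4 B3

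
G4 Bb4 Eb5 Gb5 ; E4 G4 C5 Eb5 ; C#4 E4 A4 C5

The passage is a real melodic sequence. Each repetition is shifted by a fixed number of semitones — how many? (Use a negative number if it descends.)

With a 4-note motive the entries are G4, E4, C#4, each down a 3rd from the previous.
G4 to E4 spans -3 semitones.

-3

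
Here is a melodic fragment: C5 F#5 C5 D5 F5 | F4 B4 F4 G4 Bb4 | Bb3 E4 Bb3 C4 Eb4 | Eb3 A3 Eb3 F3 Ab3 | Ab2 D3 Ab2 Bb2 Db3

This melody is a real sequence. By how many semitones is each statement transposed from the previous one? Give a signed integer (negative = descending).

The 5-note cells begin on C5, F4, Bb3, Eb3, Ab2 — each down a 5th from the last.
C5→F4 is 65 − 72 = -7 semitones.

-7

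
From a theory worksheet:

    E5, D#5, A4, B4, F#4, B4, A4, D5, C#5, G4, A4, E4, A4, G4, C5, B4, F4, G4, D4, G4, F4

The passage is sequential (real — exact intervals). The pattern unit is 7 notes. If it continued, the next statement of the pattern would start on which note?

Taking 7-note groups, the heads are E5, D5, C5: the pattern moves down a 2nd.
One more step down a 2nd gives Bb4.

Bb4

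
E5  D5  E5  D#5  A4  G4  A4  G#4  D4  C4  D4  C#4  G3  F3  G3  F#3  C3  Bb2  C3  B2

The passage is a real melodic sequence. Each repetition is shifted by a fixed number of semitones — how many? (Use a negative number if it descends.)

Taking 4-note groups, the heads are E5, A4, D4, G3, C3: the pattern moves down a 5th.
E5→A4 is 69 − 76 = -7 semitones.

-7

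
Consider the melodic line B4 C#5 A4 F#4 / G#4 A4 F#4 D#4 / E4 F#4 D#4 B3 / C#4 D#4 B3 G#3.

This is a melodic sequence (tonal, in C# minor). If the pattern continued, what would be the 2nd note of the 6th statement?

With 4-note cells, note 2 of each statement runs C#5, A4, F#4, D#4.
Extending down a 3rd: B3 → G#3.

G#3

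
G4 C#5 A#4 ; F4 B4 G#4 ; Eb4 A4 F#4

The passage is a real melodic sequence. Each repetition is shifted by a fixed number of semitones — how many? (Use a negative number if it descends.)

Unit = 3 notes; the statements start on G4, F4, Eb4, moving down a 2nd each time.
G4→F4 is 65 − 67 = -2 semitones.

-2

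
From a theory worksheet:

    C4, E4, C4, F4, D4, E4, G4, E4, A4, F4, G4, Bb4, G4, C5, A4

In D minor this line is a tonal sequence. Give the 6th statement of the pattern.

The 5-note cells begin on C4, E4, G4 — each up a 3rd from the last.
Extending up a 3rd: Bb4 → D5 → F5.
From F5 the diatonic shape gives F5 A5 F5 Bb5 G5.

F5 A5 F5 Bb5 G5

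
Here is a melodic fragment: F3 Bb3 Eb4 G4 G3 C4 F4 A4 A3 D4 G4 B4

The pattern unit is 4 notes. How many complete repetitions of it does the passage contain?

12 notes in groups of 4 gives 12/4 = 3 statements.
Starts: F3, G3, A3 — each up a 2nd.

3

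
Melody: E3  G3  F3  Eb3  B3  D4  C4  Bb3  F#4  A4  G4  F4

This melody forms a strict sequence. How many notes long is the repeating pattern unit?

There are 12 notes; a 4-note unit gives 3 cells:
E3 G3 F3 Eb3 | B3 D4 C4 Bb3 | F#4 A4 G4 F4
Every group is a transposition up a 5th of the one before; no shorter unit works.

4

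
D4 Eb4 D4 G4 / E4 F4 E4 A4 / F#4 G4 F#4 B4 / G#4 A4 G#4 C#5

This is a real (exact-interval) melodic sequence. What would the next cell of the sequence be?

A#4 B4 A#4 D#5

The 4-note cells begin on D4, E4, F#4, G#4 — each up a 2nd from the last.
Statement 5 starts on A#4 and keeps the same exact contour: A#4 B4 A#4 D#5.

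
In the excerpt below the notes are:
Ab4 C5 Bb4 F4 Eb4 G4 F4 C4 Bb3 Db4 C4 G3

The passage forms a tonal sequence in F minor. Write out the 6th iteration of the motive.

With a 4-note motive the entries are Ab4, Eb4, Bb3, each down a 4th from the previous.
Carrying on: F3 → C3 → G2.
So cell 6 is G2 Bb2 Ab2 Eb2.

G2 Bb2 Ab2 Eb2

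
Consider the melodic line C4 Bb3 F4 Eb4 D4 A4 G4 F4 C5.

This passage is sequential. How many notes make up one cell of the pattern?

Try groups of 3 (3 cells in 9 notes):
C4 Bb3 F4 | Eb4 D4 A4 | G4 F4 C5
Each cell is the previous one up a 3rd — so the unit is 3 notes.

3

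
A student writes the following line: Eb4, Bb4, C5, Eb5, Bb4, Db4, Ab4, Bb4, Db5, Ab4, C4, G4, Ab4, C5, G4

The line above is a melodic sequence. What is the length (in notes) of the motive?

5

15 notes total. Splitting into 3 groups of 5:
Eb4 Bb4 C5 Eb5 Bb4 | Db4 Ab4 Bb4 Db5 Ab4 | C4 G4 Ab4 C5 G4
That's a consistent down a 2nd shift per cell, and no other grouping gives one.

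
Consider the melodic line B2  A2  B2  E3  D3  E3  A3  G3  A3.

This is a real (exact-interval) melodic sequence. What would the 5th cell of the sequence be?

Taking 3-note groups, the heads are B2, E3, A3: the pattern moves up a 4th.
Extending up a 4th: D4 → G4.
Statement 5 starts on G4 and keeps the same exact contour: G4 F4 G4.

G4 F4 G4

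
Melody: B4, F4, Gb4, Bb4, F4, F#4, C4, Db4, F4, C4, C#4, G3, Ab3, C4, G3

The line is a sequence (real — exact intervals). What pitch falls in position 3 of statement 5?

The unit is 5 notes. Position-3 pitches of the 3 shown cells: Gb4, Db4, Ab3.
Carrying that down a 4th forward: Eb3 → Bb2.

Bb2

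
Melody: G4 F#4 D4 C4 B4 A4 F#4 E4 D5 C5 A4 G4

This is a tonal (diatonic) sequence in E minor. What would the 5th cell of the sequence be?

Taking 4-note groups, the heads are G4, B4, D5: the pattern moves up a 3rd.
Carrying on: F#5 → A5.
From A5 the diatonic shape gives A5 G5 E5 D5.

A5 G5 E5 D5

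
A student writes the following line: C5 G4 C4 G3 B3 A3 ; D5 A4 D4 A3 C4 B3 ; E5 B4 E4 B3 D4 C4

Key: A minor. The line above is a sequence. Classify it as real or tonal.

tonal

Every note is diatonic to A minor.
Cell 1 has +4 semitones from note 4 to 5, but cell 2 has +3 — the interval quality changes while the contour stays the same, which is the hallmark of a tonal sequence.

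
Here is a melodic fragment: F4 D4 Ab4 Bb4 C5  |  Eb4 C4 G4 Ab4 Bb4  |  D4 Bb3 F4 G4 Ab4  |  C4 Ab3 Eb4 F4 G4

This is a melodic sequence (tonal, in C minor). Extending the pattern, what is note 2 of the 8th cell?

With 5-note cells, note 2 of each statement runs D4, C4, Bb3, Ab3.
Each moves down a 2nd. Continuing: G3 → F3 → Eb3 → D3.

D3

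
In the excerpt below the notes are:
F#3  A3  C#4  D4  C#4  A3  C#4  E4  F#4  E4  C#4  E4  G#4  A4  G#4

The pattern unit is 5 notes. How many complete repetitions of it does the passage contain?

3

15 notes in groups of 5 gives 15/5 = 3 statements.
Starts: F#3, A3, C#4 — each up a 3rd.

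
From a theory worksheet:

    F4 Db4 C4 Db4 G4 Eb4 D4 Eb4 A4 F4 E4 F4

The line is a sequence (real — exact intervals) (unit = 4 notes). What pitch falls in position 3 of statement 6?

A#4

Grouping in 4s, the 3rd note of each cell is C4, D4, E4.
Each moves up a 2nd. Continuing: F#4 → G#4 → A#4.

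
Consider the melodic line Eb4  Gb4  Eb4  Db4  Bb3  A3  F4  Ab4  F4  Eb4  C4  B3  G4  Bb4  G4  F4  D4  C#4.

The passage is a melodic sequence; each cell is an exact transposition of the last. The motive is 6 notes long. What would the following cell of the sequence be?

The 6-note cells begin on Eb4, F4, G4 — each up a 2nd from the last.
From A4 the exact shape gives A4 C5 A4 G4 E4 D#4.

A4 C5 A4 G4 E4 D#4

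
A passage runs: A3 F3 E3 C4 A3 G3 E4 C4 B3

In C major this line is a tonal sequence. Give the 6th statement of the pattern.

The 3-note cells begin on A3, C4, E4 — each up a 3rd from the last.
Continuing the starts: G4 → B4 → D5.
So cell 6 is D5 B4 A4.

D5 B4 A4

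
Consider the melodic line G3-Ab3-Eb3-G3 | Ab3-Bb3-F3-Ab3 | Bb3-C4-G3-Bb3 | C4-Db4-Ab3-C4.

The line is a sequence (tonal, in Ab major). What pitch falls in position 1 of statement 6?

Eb4

With 4-note cells, note 1 of each statement runs G3, Ab3, Bb3, C4.
Carrying that up a 2nd forward: Db4 → Eb4.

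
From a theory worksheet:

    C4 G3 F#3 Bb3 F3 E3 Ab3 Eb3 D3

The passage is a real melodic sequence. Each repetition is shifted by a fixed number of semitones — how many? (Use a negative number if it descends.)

Taking 3-note groups, the heads are C4, Bb3, Ab3: the pattern moves down a 2nd.
C4→Bb3 is 58 − 60 = -2 semitones.

-2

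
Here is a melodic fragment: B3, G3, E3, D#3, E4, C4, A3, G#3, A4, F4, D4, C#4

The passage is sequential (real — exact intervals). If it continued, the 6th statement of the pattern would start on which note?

The 4-note cells begin on B3, E4, A4 — each up a 4th from the last.
Extending the heads up a 4th: D5 → G5 → C6.

C6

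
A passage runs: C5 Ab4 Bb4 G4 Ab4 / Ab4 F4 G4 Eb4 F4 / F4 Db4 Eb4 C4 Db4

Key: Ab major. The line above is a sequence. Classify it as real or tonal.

Every note is diatonic to Ab major.
Cell 1 has -4 semitones from note 1 to 2, but cell 2 has -3 — the interval quality changes while the contour stays the same, which is the hallmark of a tonal sequence.

tonal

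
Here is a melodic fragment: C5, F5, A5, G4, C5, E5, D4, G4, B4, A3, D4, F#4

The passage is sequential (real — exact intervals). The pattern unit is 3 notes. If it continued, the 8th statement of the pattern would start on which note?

With a 3-note motive the entries are C5, G4, D4, A3, each down a 4th from the previous.
Continuing: E3 → B2 → F#2 → C#2. Statement 8 starts on C#2.

C#2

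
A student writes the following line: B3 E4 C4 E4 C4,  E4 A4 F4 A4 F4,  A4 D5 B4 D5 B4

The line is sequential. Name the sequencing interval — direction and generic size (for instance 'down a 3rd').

Unit = 5 notes; the statements start on B3, E4, A4, moving up a 4th each time.
B3 to E4 is up a 4th.

up a 4th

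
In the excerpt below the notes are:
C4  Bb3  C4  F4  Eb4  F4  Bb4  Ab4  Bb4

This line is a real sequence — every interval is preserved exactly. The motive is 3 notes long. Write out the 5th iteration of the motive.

Taking 3-note groups, the heads are C4, F4, Bb4: the pattern moves up a 4th.
Extending up a 4th: Eb5 → Ab5.
So cell 5 is Ab5 Gb5 Ab5.

Ab5 Gb5 Ab5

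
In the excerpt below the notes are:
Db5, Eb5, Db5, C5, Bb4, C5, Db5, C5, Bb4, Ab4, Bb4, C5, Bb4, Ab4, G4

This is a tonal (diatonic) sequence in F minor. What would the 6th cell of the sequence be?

With a 5-note motive the entries are Db5, C5, Bb4, each down a 2nd from the previous.
Continuing the starts: Ab4 → G4 → F4.
From F4 the diatonic shape gives F4 G4 F4 Eb4 Db4.

F4 G4 F4 Eb4 Db4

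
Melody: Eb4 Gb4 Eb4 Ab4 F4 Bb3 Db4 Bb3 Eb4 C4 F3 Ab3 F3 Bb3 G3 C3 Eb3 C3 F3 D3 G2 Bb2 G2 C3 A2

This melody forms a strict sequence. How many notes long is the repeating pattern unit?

25 notes total. Splitting into 5 groups of 5:
Eb4 Gb4 Eb4 Ab4 F4 | Bb3 Db4 Bb3 Eb4 C4 | F3 Ab3 F3 Bb3 G3 | C3 Eb3 C3 F3 D3 | G2 Bb2 G2 C3 A2
That's a consistent down a 4th shift per cell, and no other grouping gives one.

5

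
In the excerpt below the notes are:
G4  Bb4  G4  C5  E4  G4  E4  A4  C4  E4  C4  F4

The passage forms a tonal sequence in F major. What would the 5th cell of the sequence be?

Unit = 4 notes; the statements start on G4, E4, C4, moving down a 3rd each time.
Carrying on: A3 → F3.
Statement 5 starts on F3 and keeps the same diatonic contour: F3 A3 F3 Bb3.

F3 A3 F3 Bb3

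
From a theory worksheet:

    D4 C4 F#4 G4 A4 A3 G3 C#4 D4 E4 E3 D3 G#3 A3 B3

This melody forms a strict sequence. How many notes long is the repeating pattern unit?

5

Try groups of 5 (3 cells in 15 notes):
D4 C4 F#4 G4 A4 | A3 G3 C#4 D4 E4 | E3 D3 G#3 A3 B3
Each cell is the previous one down a 4th — so the unit is 5 notes.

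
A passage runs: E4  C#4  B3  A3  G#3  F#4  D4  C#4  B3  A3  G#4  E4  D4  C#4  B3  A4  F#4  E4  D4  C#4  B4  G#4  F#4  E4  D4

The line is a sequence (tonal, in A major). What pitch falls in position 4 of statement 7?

With 5-note cells, note 4 of each statement runs A3, B3, C#4, D4, E4.
Extending up a 2nd: F#4 → G#4.

G#4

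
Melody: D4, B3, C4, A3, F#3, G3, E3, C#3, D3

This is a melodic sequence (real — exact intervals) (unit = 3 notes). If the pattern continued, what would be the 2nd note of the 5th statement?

Grouping in 3s, the 2nd note of each cell is B3, F#3, C#3.
Carrying that down a 4th forward: G#2 → D#2.

D#2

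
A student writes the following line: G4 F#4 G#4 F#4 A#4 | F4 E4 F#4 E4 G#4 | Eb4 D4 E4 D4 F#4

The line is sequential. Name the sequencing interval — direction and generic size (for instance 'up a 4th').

down a 2nd

The 5-note cells begin on G4, F4, Eb4 — each down a 2nd from the last.
From G4 to F4: down a 2nd.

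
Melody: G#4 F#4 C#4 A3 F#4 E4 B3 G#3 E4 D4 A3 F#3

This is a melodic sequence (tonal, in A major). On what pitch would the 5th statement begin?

C#4

With a 4-note motive the entries are G#4, F#4, E4, each down a 2nd from the previous.
Extending the heads down a 2nd: D4 → C#4.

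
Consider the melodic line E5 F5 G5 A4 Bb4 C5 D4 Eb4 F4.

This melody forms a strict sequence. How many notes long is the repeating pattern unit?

3

9 notes total. Splitting into 3 groups of 3:
E5 F5 G5 | A4 Bb4 C5 | D4 Eb4 F4
Each cell is the previous one down a 5th — so the unit is 3 notes.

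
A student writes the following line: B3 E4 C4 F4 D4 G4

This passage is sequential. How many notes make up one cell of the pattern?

Try groups of 2 (3 cells in 6 notes):
B3 E4 | C4 F4 | D4 G4
That's a consistent up a 2nd shift per cell, and no other grouping gives one.

2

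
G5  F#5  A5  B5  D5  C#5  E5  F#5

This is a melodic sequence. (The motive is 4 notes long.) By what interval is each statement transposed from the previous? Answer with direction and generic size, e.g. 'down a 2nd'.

The 4-note cells begin on G5, D5 — each down a 4th from the last.
From G5 to D5: down a 4th.

down a 4th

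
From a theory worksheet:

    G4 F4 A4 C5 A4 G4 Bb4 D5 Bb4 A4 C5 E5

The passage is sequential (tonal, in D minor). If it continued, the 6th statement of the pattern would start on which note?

E5

Taking 4-note groups, the heads are G4, A4, Bb4: the pattern moves up a 2nd.
Extending the heads up a 2nd: C5 → D5 → E5.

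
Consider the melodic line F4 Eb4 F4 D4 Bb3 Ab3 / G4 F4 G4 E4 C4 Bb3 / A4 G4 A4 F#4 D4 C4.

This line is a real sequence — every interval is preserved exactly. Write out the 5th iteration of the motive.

Taking 6-note groups, the heads are F4, G4, A4: the pattern moves up a 2nd.
Continuing the starts: B4 → C#5.
From C#5 the exact shape gives C#5 B4 C#5 A#4 F#4 E4.

C#5 B4 C#5 A#4 F#4 E4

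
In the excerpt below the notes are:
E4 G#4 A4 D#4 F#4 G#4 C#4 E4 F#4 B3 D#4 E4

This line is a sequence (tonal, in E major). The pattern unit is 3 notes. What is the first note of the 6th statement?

G#3

Unit = 3 notes; the statements start on E4, D#4, C#4, B3, moving down a 2nd each time.
Continuing: A3 → G#3. Statement 6 starts on G#3.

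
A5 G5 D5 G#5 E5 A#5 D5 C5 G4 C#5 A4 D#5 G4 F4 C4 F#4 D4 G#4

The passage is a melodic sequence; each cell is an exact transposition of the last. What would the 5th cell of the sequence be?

F3 Eb3 Bb2 E3 C3 F#3

With a 6-note motive the entries are A5, D5, G4, each down a 5th from the previous.
Carrying on: C4 → F3.
So cell 5 is F3 Eb3 Bb2 E3 C3 F#3.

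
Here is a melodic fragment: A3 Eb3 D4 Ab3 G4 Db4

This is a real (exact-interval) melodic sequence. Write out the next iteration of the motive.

C5 Gb4

Taking 2-note groups, the heads are A3, D4, G4: the pattern moves up a 4th.
Statement 4 starts on C5 and keeps the same exact contour: C5 Gb4.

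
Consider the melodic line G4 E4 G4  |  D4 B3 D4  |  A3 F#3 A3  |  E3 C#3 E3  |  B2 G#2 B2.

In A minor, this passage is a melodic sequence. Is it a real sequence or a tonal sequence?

real

Each cell has the same semitone pattern (-3, 3) — intervals are preserved exactly.
And F#3 lies outside A minor, so the sequence is real rather than tonal.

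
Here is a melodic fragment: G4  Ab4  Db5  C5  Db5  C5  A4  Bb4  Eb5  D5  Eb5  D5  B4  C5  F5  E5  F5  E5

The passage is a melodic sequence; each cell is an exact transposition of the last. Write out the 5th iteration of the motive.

Unit = 6 notes; the statements start on G4, A4, B4, moving up a 2nd each time.
Continuing the starts: C#5 → D#5.
From D#5 the exact shape gives D#5 E5 A5 G#5 A5 G#5.

D#5 E5 A5 G#5 A5 G#5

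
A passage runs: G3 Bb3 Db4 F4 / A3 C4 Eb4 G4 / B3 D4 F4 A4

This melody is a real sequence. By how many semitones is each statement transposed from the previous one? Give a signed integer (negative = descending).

Taking 4-note groups, the heads are G3, A3, B3: the pattern moves up a 2nd.
G3→A3 is 57 − 55 = 2 semitones.

2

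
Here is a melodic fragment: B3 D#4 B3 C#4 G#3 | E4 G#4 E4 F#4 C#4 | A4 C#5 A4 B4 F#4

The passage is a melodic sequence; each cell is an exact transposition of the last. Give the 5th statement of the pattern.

Unit = 5 notes; the statements start on B3, E4, A4, moving up a 4th each time.
Continuing the starts: D5 → G5.
From G5 the exact shape gives G5 B5 G5 A5 E5.

G5 B5 G5 A5 E5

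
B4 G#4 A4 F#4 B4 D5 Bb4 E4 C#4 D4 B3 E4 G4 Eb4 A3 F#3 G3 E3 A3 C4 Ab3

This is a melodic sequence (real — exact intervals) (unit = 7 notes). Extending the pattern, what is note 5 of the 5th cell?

Grouping in 7s, the 5th note of each cell is B4, E4, A3.
Each moves down a 5th. Continuing: D3 → G2.

G2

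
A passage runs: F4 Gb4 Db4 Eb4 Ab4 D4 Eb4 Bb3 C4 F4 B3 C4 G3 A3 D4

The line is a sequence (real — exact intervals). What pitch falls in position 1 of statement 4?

The unit is 5 notes. Position-1 pitches of the 3 shown cells: F4, D4, B3.
Each moves down a 3rd; the next is G#3.

G#3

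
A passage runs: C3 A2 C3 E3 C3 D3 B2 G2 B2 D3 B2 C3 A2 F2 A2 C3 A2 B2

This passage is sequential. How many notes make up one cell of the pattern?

There are 18 notes; a 6-note unit gives 3 cells:
C3 A2 C3 E3 C3 D3 | B2 G2 B2 D3 B2 C3 | A2 F2 A2 C3 A2 B2
Every group is a transposition down a 2nd of the one before; no shorter unit works.

6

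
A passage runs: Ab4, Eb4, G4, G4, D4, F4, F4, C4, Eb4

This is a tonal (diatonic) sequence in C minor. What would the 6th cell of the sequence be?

C4 G3 Bb3

With a 3-note motive the entries are Ab4, G4, F4, each down a 2nd from the previous.
Continuing the starts: Eb4 → D4 → C4.
Statement 6 starts on C4 and keeps the same diatonic contour: C4 G3 Bb3.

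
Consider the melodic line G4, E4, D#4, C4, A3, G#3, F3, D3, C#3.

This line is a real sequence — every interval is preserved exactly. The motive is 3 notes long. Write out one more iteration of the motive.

Bb2 G2 F#2

With a 3-note motive the entries are G4, C4, F3, each down a 5th from the previous.
Statement 4 starts on Bb2 and keeps the same exact contour: Bb2 G2 F#2.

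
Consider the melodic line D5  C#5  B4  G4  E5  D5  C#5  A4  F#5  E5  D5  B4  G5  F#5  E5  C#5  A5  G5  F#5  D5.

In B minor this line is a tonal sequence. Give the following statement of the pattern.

B5 A5 G5 E5

Taking 4-note groups, the heads are D5, E5, F#5, G5, A5: the pattern moves up a 2nd.
From B5 the diatonic shape gives B5 A5 G5 E5.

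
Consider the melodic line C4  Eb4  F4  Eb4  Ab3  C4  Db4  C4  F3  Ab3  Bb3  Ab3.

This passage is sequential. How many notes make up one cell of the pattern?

4

There are 12 notes; a 4-note unit gives 3 cells:
C4 Eb4 F4 Eb4 | Ab3 C4 Db4 C4 | F3 Ab3 Bb3 Ab3
Every group is a transposition down a 3rd of the one before; no shorter unit works.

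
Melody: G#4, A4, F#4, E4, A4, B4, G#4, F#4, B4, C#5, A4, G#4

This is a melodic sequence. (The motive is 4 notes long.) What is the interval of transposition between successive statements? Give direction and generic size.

up a 2nd

The 4-note cells begin on G#4, A4, B4 — each up a 2nd from the last.
From G#4 to A4: up a 2nd.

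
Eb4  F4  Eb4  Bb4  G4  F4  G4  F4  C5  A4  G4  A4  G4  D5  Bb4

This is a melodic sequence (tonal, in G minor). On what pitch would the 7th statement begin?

D5

Taking 5-note groups, the heads are Eb4, F4, G4: the pattern moves up a 2nd.
Continuing: A4 → Bb4 → C5 → D5. Statement 7 starts on D5.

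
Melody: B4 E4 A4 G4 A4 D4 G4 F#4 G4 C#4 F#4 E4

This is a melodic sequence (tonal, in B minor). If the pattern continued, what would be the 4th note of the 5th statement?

Grouping in 4s, the 4th note of each cell is G4, F#4, E4.
Carrying that down a 2nd forward: D4 → C#4.

C#4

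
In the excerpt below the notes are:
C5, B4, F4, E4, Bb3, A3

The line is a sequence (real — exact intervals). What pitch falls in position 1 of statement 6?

With 2-note cells, note 1 of each statement runs C5, F4, Bb3.
Carrying that down a 5th forward: Eb3 → Ab2 → Db2.

Db2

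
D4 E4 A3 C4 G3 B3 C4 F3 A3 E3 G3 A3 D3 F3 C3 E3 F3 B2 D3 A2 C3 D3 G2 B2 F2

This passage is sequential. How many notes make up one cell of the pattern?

5

25 notes total. Splitting into 5 groups of 5:
D4 E4 A3 C4 G3 | B3 C4 F3 A3 E3 | G3 A3 D3 F3 C3 | E3 F3 B2 D3 A2 | C3 D3 G2 B2 F2
Every group is a transposition down a 3rd of the one before; no shorter unit works.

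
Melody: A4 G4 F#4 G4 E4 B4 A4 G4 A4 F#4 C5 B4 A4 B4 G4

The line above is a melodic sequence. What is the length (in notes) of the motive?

Try groups of 5 (3 cells in 15 notes):
A4 G4 F#4 G4 E4 | B4 A4 G4 A4 F#4 | C5 B4 A4 B4 G4
That's a consistent up a 2nd shift per cell, and no other grouping gives one.

5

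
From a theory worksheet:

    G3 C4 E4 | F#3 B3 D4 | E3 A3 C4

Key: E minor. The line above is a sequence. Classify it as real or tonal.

tonal

Every note is diatonic to E minor.
Cell 1 has +4 semitones from note 2 to 3, but cell 2 has +3 — the interval quality changes while the contour stays the same, which is the hallmark of a tonal sequence.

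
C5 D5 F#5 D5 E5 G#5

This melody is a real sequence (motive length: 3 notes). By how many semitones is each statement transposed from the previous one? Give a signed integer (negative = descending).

2

Taking 3-note groups, the heads are C5, D5: the pattern moves up a 2nd.
C5 to D5 spans +2 semitones.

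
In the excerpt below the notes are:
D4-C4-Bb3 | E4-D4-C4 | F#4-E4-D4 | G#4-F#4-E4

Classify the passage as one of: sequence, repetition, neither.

Each 3-note cell is the previous one transposed up a 2nd.

sequence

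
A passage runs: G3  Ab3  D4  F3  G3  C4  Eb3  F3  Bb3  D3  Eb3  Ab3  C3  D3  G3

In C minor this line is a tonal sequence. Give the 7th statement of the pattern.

Unit = 3 notes; the statements start on G3, F3, Eb3, D3, C3, moving down a 2nd each time.
Carrying on: Bb2 → Ab2.
Statement 7 starts on Ab2 and keeps the same diatonic contour: Ab2 Bb2 Eb3.

Ab2 Bb2 Eb3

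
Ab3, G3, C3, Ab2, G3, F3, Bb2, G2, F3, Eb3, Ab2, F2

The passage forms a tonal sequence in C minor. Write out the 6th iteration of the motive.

C3 Bb2 Eb2 C2

Unit = 4 notes; the statements start on Ab3, G3, F3, moving down a 2nd each time.
Extending down a 2nd: Eb3 → D3 → C3.
Statement 6 starts on C3 and keeps the same diatonic contour: C3 Bb2 Eb2 C2.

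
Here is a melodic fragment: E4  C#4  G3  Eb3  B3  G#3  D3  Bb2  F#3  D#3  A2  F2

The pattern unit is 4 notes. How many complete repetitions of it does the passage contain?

12 notes in groups of 4 gives 12/4 = 3 statements.
Starts: E4, B3, F#3 — each down a 4th.

3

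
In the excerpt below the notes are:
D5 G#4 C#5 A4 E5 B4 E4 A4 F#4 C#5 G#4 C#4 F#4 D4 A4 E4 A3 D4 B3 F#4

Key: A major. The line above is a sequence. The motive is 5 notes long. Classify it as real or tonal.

tonal

Every note is diatonic to A major.
Cell 1 has -6 semitones from note 1 to 2, but cell 2 has -7 — the interval quality changes while the contour stays the same, which is the hallmark of a tonal sequence.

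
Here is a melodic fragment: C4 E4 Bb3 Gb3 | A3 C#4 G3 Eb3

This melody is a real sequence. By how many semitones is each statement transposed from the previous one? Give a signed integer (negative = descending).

-3

Unit = 4 notes; the statements start on C4, A3, moving down a 3rd each time.
C4 to A3 spans -3 semitones.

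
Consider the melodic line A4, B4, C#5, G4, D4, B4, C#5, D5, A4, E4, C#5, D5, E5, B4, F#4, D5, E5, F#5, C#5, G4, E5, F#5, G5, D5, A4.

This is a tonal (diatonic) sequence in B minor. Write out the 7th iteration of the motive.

G5 A5 B5 F#5 C#5

The 5-note cells begin on A4, B4, C#5, D5, E5 — each up a 2nd from the last.
Carrying on: F#5 → G5.
From G5 the diatonic shape gives G5 A5 B5 F#5 C#5.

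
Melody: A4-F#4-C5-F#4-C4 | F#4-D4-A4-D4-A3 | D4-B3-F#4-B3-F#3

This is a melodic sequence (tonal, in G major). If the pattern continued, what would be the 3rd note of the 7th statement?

With 5-note cells, note 3 of each statement runs C5, A4, F#4.
Each moves down a 3rd. Continuing: D4 → B3 → G3 → E3.

E3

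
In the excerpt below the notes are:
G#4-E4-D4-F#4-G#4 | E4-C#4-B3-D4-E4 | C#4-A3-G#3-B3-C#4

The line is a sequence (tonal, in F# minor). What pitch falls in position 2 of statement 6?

Grouping in 5s, the 2nd note of each cell is E4, C#4, A3.
Carrying that down a 3rd forward: F#3 → D3 → B2.

B2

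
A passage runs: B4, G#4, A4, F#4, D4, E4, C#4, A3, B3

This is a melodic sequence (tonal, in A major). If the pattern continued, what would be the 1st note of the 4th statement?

G#3

With 3-note cells, note 1 of each statement runs B4, F#4, C#4.
From C#4, down a 4th gives G#3.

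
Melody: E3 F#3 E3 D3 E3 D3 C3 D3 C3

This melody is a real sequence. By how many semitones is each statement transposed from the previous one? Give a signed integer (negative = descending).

With a 3-note motive the entries are E3, D3, C3, each down a 2nd from the previous.
E3 to D3 spans -2 semitones.

-2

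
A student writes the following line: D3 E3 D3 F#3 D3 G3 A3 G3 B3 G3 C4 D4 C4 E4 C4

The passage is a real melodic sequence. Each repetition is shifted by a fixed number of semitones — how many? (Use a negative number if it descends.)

5

Taking 5-note groups, the heads are D3, G3, C4: the pattern moves up a 4th.
D3 to G3 spans +5 semitones.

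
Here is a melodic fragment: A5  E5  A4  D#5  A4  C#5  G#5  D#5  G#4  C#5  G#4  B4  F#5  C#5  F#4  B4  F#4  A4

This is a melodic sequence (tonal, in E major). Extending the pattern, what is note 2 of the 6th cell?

G#4

With 6-note cells, note 2 of each statement runs E5, D#5, C#5.
Each moves down a 2nd. Continuing: B4 → A4 → G#4.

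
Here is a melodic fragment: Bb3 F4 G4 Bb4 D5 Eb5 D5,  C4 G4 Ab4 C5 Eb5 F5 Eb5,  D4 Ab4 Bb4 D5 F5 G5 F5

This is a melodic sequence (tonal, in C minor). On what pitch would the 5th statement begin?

F4

Unit = 7 notes; the statements start on Bb3, C4, D4, moving up a 2nd each time.
Extending the heads up a 2nd: Eb4 → F4.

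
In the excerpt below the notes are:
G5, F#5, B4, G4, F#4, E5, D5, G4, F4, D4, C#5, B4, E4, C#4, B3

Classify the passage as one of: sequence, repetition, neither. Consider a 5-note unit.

Note 4 of cell 2 is F4; if this were a sequence it would be E4. No unit length gives a consistent transposition pattern.

neither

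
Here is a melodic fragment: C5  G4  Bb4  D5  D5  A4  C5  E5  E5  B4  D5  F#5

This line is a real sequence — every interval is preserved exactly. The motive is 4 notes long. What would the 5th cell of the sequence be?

G#5 D#5 F#5 A#5

The 4-note cells begin on C5, D5, E5 — each up a 2nd from the last.
Carrying on: F#5 → G#5.
From G#5 the exact shape gives G#5 D#5 F#5 A#5.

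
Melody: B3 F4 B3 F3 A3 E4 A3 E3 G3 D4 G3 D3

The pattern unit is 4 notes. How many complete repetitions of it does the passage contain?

12 notes in groups of 4 gives 12/4 = 3 statements.
Starts: B3, A3, G3 — each down a 2nd.

3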